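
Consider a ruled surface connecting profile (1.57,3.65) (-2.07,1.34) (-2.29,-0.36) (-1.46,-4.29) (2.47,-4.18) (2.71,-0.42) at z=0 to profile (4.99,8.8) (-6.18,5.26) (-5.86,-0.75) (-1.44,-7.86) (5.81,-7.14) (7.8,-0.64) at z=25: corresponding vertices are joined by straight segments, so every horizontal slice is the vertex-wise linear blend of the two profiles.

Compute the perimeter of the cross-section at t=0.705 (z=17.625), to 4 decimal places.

Cross-section at t=0.705: each vertex is (1-t)·p0[i] + t·p1[i].
  v1: (1-0.705)·(1.57,3.65) + 0.705·(4.99,8.8) = (3.9811,7.2807)
  v2: (1-0.705)·(-2.07,1.34) + 0.705·(-6.18,5.26) = (-4.9675,4.1036)
  v3: (1-0.705)·(-2.29,-0.36) + 0.705·(-5.86,-0.75) = (-4.8069,-0.6349)
  v4: (1-0.705)·(-1.46,-4.29) + 0.705·(-1.44,-7.86) = (-1.4459,-6.8068)
  v5: (1-0.705)·(2.47,-4.18) + 0.705·(5.81,-7.14) = (4.8247,-6.2668)
  v6: (1-0.705)·(2.71,-0.42) + 0.705·(7.8,-0.64) = (6.2984,-0.5751)
Perimeter = Σ |v_{i+1} − v_i|:
  edge 1→2: √(-8.9486² + -3.1772²) = 9.4959 (running 9.4959)
  edge 2→3: √(0.1607² + -4.7385²) = 4.7413 (running 14.2372)
  edge 3→4: √(3.3610² + -6.1719²) = 7.0277 (running 21.2649)
  edge 4→5: √(6.2706² + 0.5400²) = 6.2938 (running 27.5587)
  edge 5→6: √(1.4738² + 5.6917²) = 5.8794 (running 33.4381)
  edge 6→1: √(-2.3173² + 7.8558²) = 8.1905 (running 41.6286)
Perimeter = 41.6286

Perimeter at t=0.705: 41.6286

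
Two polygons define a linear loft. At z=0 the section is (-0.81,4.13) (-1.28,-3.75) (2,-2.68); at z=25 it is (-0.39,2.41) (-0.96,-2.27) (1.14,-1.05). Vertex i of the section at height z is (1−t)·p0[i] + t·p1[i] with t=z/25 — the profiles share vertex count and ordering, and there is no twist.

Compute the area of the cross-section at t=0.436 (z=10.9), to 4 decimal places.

Area at t=0.436: 8.6754

Cross-section at t=0.436: each vertex is (1-t)·p0[i] + t·p1[i].
  v1: (1-0.436)·(-0.81,4.13) + 0.436·(-0.39,2.41) = (-0.6269,3.3801)
  v2: (1-0.436)·(-1.28,-3.75) + 0.436·(-0.96,-2.27) = (-1.1405,-3.1047)
  v3: (1-0.436)·(2,-2.68) + 0.436·(1.14,-1.05) = (1.6250,-1.9693)
Shoelace sum Σ(x_i·y_{i+1} − x_{i+1}·y_i):
  i=1: -0.6269·-3.1047 − -1.1405·3.3801 = +5.8012 (running +5.8012)
  i=2: -1.1405·-1.9693 − 1.6250·-3.1047 = +7.2913 (running +13.0925)
  i=3: 1.6250·3.3801 − -0.6269·-1.9693 = +4.2582 (running +17.3507)
Area = |Σ|/2 = |17.3507|/2 = 8.6754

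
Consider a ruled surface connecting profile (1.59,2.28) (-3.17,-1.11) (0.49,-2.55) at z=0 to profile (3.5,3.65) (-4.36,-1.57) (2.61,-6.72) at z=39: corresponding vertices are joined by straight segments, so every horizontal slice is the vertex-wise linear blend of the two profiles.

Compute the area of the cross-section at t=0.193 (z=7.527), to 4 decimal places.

Cross-section at t=0.193: each vertex is (1-t)·p0[i] + t·p1[i].
  v1: (1-0.193)·(1.59,2.28) + 0.193·(3.5,3.65) = (1.9586,2.5444)
  v2: (1-0.193)·(-3.17,-1.11) + 0.193·(-4.36,-1.57) = (-3.3997,-1.1988)
  v3: (1-0.193)·(0.49,-2.55) + 0.193·(2.61,-6.72) = (0.8992,-3.3548)
Shoelace sum Σ(x_i·y_{i+1} − x_{i+1}·y_i):
  i=1: 1.9586·-1.1988 − -3.3997·2.5444 = +6.3022 (running +6.3022)
  i=2: -3.3997·-3.3548 − 0.8992·-1.1988 = +12.4831 (running +18.7853)
  i=3: 0.8992·2.5444 − 1.9586·-3.3548 = +8.8587 (running +27.6440)
Area = |Σ|/2 = |27.6440|/2 = 13.8220

Area at t=0.193: 13.8220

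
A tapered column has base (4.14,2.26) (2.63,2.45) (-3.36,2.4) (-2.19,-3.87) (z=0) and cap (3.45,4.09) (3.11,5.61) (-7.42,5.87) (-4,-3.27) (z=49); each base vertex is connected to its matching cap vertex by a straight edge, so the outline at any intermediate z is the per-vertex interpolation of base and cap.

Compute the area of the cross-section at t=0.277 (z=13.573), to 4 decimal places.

Cross-section at t=0.277: each vertex is (1-t)·p0[i] + t·p1[i].
  v1: (1-0.277)·(4.14,2.26) + 0.277·(3.45,4.09) = (3.9489,2.7669)
  v2: (1-0.277)·(2.63,2.45) + 0.277·(3.11,5.61) = (2.7630,3.3253)
  v3: (1-0.277)·(-3.36,2.4) + 0.277·(-7.42,5.87) = (-4.4846,3.3612)
  v4: (1-0.277)·(-2.19,-3.87) + 0.277·(-4,-3.27) = (-2.6914,-3.7038)
Shoelace sum Σ(x_i·y_{i+1} − x_{i+1}·y_i):
  i=1: 3.9489·3.3253 − 2.7630·2.7669 = +5.4864 (running +5.4864)
  i=2: 2.7630·3.3612 − -4.4846·3.3253 = +24.1996 (running +29.6860)
  i=3: -4.4846·-3.7038 − -2.6914·3.3612 = +25.6563 (running +55.3424)
  i=4: -2.6914·2.7669 − 3.9489·-3.7038 = +7.1790 (running +62.5214)
Area = |Σ|/2 = |62.5214|/2 = 31.2607

Area at t=0.277: 31.2607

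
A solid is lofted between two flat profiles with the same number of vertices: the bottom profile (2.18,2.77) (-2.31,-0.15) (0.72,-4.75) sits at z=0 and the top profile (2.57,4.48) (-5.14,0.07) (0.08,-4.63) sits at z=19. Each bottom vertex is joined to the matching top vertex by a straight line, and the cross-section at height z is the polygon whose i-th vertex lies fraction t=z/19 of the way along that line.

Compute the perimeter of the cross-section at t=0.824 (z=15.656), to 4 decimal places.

Cross-section at t=0.824: each vertex is (1-t)·p0[i] + t·p1[i].
  v1: (1-0.824)·(2.18,2.77) + 0.824·(2.57,4.48) = (2.5014,4.1790)
  v2: (1-0.824)·(-2.31,-0.15) + 0.824·(-5.14,0.07) = (-4.6419,0.0313)
  v3: (1-0.824)·(0.72,-4.75) + 0.824·(0.08,-4.63) = (0.1926,-4.6511)
Perimeter = Σ |v_{i+1} − v_i|:
  edge 1→2: √(-7.1433² + -4.1478²) = 8.2602 (running 8.2602)
  edge 2→3: √(4.8346² + -4.6824²) = 6.7304 (running 14.9905)
  edge 3→1: √(2.3087² + 8.8302²) = 9.1270 (running 24.1175)
Perimeter = 24.1175

Perimeter at t=0.824: 24.1175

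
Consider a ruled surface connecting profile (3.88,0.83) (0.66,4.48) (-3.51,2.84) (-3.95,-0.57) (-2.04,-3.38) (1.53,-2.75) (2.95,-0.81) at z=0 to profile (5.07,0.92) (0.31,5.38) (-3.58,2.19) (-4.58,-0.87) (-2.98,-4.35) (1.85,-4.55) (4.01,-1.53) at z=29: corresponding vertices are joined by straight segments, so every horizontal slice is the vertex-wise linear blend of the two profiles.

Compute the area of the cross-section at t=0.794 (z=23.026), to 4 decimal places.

Cross-section at t=0.794: each vertex is (1-t)·p0[i] + t·p1[i].
  v1: (1-0.794)·(3.88,0.83) + 0.794·(5.07,0.92) = (4.8249,0.9015)
  v2: (1-0.794)·(0.66,4.48) + 0.794·(0.31,5.38) = (0.3821,5.1946)
  v3: (1-0.794)·(-3.51,2.84) + 0.794·(-3.58,2.19) = (-3.5656,2.3239)
  v4: (1-0.794)·(-3.95,-0.57) + 0.794·(-4.58,-0.87) = (-4.4502,-0.8082)
  v5: (1-0.794)·(-2.04,-3.38) + 0.794·(-2.98,-4.35) = (-2.7864,-4.1502)
  v6: (1-0.794)·(1.53,-2.75) + 0.794·(1.85,-4.55) = (1.7841,-4.1792)
  v7: (1-0.794)·(2.95,-0.81) + 0.794·(4.01,-1.53) = (3.7916,-1.3817)
Shoelace sum Σ(x_i·y_{i+1} − x_{i+1}·y_i):
  i=1: 4.8249·5.1946 − 0.3821·0.9015 = +24.7188 (running +24.7188)
  i=2: 0.3821·2.3239 − -3.5656·5.1946 = +19.4097 (running +44.1285)
  i=3: -3.5656·-0.8082 − -4.4502·2.3239 = +13.2236 (running +57.3521)
  i=4: -4.4502·-4.1502 − -2.7864·-0.8082 = +16.2173 (running +73.5693)
  i=5: -2.7864·-4.1792 − 1.7841·-4.1502 = +19.0490 (running +92.6183)
  i=6: 1.7841·-1.3817 − 3.7916·-4.1792 = +13.3810 (running +105.9993)
  i=7: 3.7916·0.9015 − 4.8249·-1.3817 = +10.0844 (running +116.0838)
Area = |Σ|/2 = |116.0838|/2 = 58.0419

Area at t=0.794: 58.0419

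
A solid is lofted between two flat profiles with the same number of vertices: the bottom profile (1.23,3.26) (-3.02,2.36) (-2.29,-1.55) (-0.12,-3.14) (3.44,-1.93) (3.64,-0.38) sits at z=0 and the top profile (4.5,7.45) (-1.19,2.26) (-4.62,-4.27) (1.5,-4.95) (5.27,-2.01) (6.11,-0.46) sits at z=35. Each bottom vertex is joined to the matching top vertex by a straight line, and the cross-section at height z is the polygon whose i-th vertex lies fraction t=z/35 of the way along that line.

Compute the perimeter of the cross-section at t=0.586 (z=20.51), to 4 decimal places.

Perimeter at t=0.586: 28.8437

Cross-section at t=0.586: each vertex is (1-t)·p0[i] + t·p1[i].
  v1: (1-0.586)·(1.23,3.26) + 0.586·(4.5,7.45) = (3.1462,5.7153)
  v2: (1-0.586)·(-3.02,2.36) + 0.586·(-1.19,2.26) = (-1.9476,2.3014)
  v3: (1-0.586)·(-2.29,-1.55) + 0.586·(-4.62,-4.27) = (-3.6554,-3.1439)
  v4: (1-0.586)·(-0.12,-3.14) + 0.586·(1.5,-4.95) = (0.8293,-4.2007)
  v5: (1-0.586)·(3.44,-1.93) + 0.586·(5.27,-2.01) = (4.5124,-1.9769)
  v6: (1-0.586)·(3.64,-0.38) + 0.586·(6.11,-0.46) = (5.0874,-0.4269)
Perimeter = Σ |v_{i+1} − v_i|:
  edge 1→2: √(-5.0938² + -3.4139²) = 6.1321 (running 6.1321)
  edge 2→3: √(-1.7078² + -5.4453²) = 5.7068 (running 11.8389)
  edge 3→4: √(4.4847² + -1.0567²) = 4.6075 (running 16.4464)
  edge 4→5: √(3.6831² + 2.2238²) = 4.3023 (running 20.7488)
  edge 5→6: √(0.5750² + 1.5500²) = 1.6532 (running 22.4020)
  edge 6→1: √(-1.9412² + 6.1422²) = 6.4417 (running 28.8437)
Perimeter = 28.8437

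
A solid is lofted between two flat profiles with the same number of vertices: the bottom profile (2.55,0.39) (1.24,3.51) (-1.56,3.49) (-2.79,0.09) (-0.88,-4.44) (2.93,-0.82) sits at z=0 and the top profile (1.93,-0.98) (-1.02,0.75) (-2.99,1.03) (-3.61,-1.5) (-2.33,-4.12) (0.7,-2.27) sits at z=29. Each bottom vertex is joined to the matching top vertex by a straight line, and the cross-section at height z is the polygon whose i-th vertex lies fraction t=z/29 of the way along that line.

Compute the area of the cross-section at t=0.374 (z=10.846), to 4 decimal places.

Cross-section at t=0.374: each vertex is (1-t)·p0[i] + t·p1[i].
  v1: (1-0.374)·(2.55,0.39) + 0.374·(1.93,-0.98) = (2.3181,-0.1224)
  v2: (1-0.374)·(1.24,3.51) + 0.374·(-1.02,0.75) = (0.3948,2.4778)
  v3: (1-0.374)·(-1.56,3.49) + 0.374·(-2.99,1.03) = (-2.0948,2.5700)
  v4: (1-0.374)·(-2.79,0.09) + 0.374·(-3.61,-1.5) = (-3.0967,-0.5047)
  v5: (1-0.374)·(-0.88,-4.44) + 0.374·(-2.33,-4.12) = (-1.4223,-4.3203)
  v6: (1-0.374)·(2.93,-0.82) + 0.374·(0.7,-2.27) = (2.0960,-1.3623)
Shoelace sum Σ(x_i·y_{i+1} − x_{i+1}·y_i):
  i=1: 2.3181·2.4778 − 0.3948·-0.1224 = +5.7921 (running +5.7921)
  i=2: 0.3948·2.5700 − -2.0948·2.4778 = +6.2050 (running +11.9970)
  i=3: -2.0948·-0.5047 − -3.0967·2.5700 = +9.0155 (running +21.0125)
  i=4: -3.0967·-4.3203 − -1.4223·-0.5047 = +12.6609 (running +33.6734)
  i=5: -1.4223·-1.3623 − 2.0960·-4.3203 = +10.9929 (running +44.6663)
  i=6: 2.0960·-0.1224 − 2.3181·-1.3623 = +2.9015 (running +47.5678)
Area = |Σ|/2 = |47.5678|/2 = 23.7839

Area at t=0.374: 23.7839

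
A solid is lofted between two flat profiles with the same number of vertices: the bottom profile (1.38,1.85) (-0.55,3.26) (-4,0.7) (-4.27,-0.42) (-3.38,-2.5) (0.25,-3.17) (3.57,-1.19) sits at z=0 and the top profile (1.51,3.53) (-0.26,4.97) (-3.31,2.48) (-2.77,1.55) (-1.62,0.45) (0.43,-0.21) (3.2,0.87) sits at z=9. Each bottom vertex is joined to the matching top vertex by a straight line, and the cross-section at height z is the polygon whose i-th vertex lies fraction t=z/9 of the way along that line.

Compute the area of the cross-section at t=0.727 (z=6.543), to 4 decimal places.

Cross-section at t=0.727: each vertex is (1-t)·p0[i] + t·p1[i].
  v1: (1-0.727)·(1.38,1.85) + 0.727·(1.51,3.53) = (1.4745,3.0714)
  v2: (1-0.727)·(-0.55,3.26) + 0.727·(-0.26,4.97) = (-0.3392,4.5032)
  v3: (1-0.727)·(-4,0.7) + 0.727·(-3.31,2.48) = (-3.4984,1.9941)
  v4: (1-0.727)·(-4.27,-0.42) + 0.727·(-2.77,1.55) = (-3.1795,1.0122)
  v5: (1-0.727)·(-3.38,-2.5) + 0.727·(-1.62,0.45) = (-2.1005,-0.3554)
  v6: (1-0.727)·(0.25,-3.17) + 0.727·(0.43,-0.21) = (0.3809,-1.0181)
  v7: (1-0.727)·(3.57,-1.19) + 0.727·(3.2,0.87) = (3.3010,0.3076)
Shoelace sum Σ(x_i·y_{i+1} − x_{i+1}·y_i):
  i=1: 1.4745·4.5032 − -0.3392·3.0714 = +7.6817 (running +7.6817)
  i=2: -0.3392·1.9941 − -3.4984·4.5032 = +15.0774 (running +22.7591)
  i=3: -3.4984·1.0122 − -3.1795·1.9941 = +2.7991 (running +25.5582)
  i=4: -3.1795·-0.3554 − -2.1005·1.0122 = +3.2559 (running +28.8141)
  i=5: -2.1005·-1.0181 − 0.3809·-0.3554 = +2.2738 (running +31.0879)
  i=6: 0.3809·0.3076 − 3.3010·-1.0181 = +3.4779 (running +34.5658)
  i=7: 3.3010·3.0714 − 1.4745·0.3076 = +9.6850 (running +44.2508)
Area = |Σ|/2 = |44.2508|/2 = 22.1254

Area at t=0.727: 22.1254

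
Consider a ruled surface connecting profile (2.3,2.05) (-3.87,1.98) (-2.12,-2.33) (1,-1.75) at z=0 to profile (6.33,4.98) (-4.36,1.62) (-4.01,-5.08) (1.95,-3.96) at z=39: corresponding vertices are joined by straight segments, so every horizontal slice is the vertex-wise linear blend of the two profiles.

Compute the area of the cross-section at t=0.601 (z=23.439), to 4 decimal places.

Area at t=0.601: 41.6640

Cross-section at t=0.601: each vertex is (1-t)·p0[i] + t·p1[i].
  v1: (1-0.601)·(2.3,2.05) + 0.601·(6.33,4.98) = (4.7220,3.8109)
  v2: (1-0.601)·(-3.87,1.98) + 0.601·(-4.36,1.62) = (-4.1645,1.7636)
  v3: (1-0.601)·(-2.12,-2.33) + 0.601·(-4.01,-5.08) = (-3.2559,-3.9828)
  v4: (1-0.601)·(1,-1.75) + 0.601·(1.95,-3.96) = (1.5709,-3.0782)
Shoelace sum Σ(x_i·y_{i+1} − x_{i+1}·y_i):
  i=1: 4.7220·1.7636 − -4.1645·3.8109 = +24.1985 (running +24.1985)
  i=2: -4.1645·-3.9828 − -3.2559·1.7636 = +22.3283 (running +46.5269)
  i=3: -3.2559·-3.0782 − 1.5709·-3.9828 = +16.2790 (running +62.8059)
  i=4: 1.5709·3.8109 − 4.7220·-3.0782 = +20.5222 (running +83.3281)
Area = |Σ|/2 = |83.3281|/2 = 41.6640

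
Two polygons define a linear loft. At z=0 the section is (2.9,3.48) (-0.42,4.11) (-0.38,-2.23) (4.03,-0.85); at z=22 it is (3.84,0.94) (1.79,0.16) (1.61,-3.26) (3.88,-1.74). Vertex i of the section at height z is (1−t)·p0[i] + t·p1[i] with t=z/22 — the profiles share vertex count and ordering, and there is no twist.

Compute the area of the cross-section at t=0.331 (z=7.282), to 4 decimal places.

Area at t=0.331: 15.3451

Cross-section at t=0.331: each vertex is (1-t)·p0[i] + t·p1[i].
  v1: (1-0.331)·(2.9,3.48) + 0.331·(3.84,0.94) = (3.2111,2.6393)
  v2: (1-0.331)·(-0.42,4.11) + 0.331·(1.79,0.16) = (0.3115,2.8026)
  v3: (1-0.331)·(-0.38,-2.23) + 0.331·(1.61,-3.26) = (0.2787,-2.5709)
  v4: (1-0.331)·(4.03,-0.85) + 0.331·(3.88,-1.74) = (3.9804,-1.1446)
Shoelace sum Σ(x_i·y_{i+1} − x_{i+1}·y_i):
  i=1: 3.2111·2.8026 − 0.3115·2.6393 = +8.1772 (running +8.1772)
  i=2: 0.3115·-2.5709 − 0.2787·2.8026 = -1.5819 (running +6.5953)
  i=3: 0.2787·-1.1446 − 3.9804·-2.5709 = +9.9142 (running +16.5095)
  i=4: 3.9804·2.6393 − 3.2111·-1.1446 = +14.1806 (running +30.6901)
Area = |Σ|/2 = |30.6901|/2 = 15.3451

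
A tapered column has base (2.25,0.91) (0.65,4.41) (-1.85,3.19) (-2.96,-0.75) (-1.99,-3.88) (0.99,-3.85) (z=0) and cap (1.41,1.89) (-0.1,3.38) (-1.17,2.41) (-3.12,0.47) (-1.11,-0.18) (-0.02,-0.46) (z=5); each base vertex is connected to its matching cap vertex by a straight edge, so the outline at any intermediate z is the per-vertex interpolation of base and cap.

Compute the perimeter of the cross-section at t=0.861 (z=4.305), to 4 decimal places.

Cross-section at t=0.861: each vertex is (1-t)·p0[i] + t·p1[i].
  v1: (1-0.861)·(2.25,0.91) + 0.861·(1.41,1.89) = (1.5268,1.7538)
  v2: (1-0.861)·(0.65,4.41) + 0.861·(-0.1,3.38) = (0.0043,3.5232)
  v3: (1-0.861)·(-1.85,3.19) + 0.861·(-1.17,2.41) = (-1.2645,2.5184)
  v4: (1-0.861)·(-2.96,-0.75) + 0.861·(-3.12,0.47) = (-3.0978,0.3004)
  v5: (1-0.861)·(-1.99,-3.88) + 0.861·(-1.11,-0.18) = (-1.2323,-0.6943)
  v6: (1-0.861)·(0.99,-3.85) + 0.861·(-0.02,-0.46) = (0.1204,-0.9312)
Perimeter = Σ |v_{i+1} − v_i|:
  edge 1→2: √(-1.5225² + 1.7694²) = 2.3343 (running 2.3343)
  edge 2→3: √(-1.2688² + -1.0047²) = 1.6184 (running 3.9527)
  edge 3→4: √(-1.8332² + -2.2180²) = 2.8775 (running 6.8302)
  edge 4→5: √(1.8654² + -0.9947²) = 2.1141 (running 8.9443)
  edge 5→6: √(1.3527² + -0.2369²) = 1.3733 (running 10.3176)
  edge 6→1: √(1.4064² + 2.6850²) = 3.0310 (running 13.3486)
Perimeter = 13.3486

Perimeter at t=0.861: 13.3486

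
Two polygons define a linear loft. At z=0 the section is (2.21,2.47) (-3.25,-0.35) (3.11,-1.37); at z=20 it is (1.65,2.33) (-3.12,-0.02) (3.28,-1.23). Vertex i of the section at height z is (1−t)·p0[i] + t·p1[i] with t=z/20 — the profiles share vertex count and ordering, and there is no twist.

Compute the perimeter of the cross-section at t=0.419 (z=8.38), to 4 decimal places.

Perimeter at t=0.419: 16.1821

Cross-section at t=0.419: each vertex is (1-t)·p0[i] + t·p1[i].
  v1: (1-0.419)·(2.21,2.47) + 0.419·(1.65,2.33) = (1.9754,2.4113)
  v2: (1-0.419)·(-3.25,-0.35) + 0.419·(-3.12,-0.02) = (-3.1955,-0.2117)
  v3: (1-0.419)·(3.11,-1.37) + 0.419·(3.28,-1.23) = (3.1812,-1.3113)
Perimeter = Σ |v_{i+1} − v_i|:
  edge 1→2: √(-5.1709² + -2.6231²) = 5.7982 (running 5.7982)
  edge 2→3: √(6.3768² + -1.0996²) = 6.4709 (running 12.2690)
  edge 3→1: √(-1.2059² + 3.7227²) = 3.9131 (running 16.1821)
Perimeter = 16.1821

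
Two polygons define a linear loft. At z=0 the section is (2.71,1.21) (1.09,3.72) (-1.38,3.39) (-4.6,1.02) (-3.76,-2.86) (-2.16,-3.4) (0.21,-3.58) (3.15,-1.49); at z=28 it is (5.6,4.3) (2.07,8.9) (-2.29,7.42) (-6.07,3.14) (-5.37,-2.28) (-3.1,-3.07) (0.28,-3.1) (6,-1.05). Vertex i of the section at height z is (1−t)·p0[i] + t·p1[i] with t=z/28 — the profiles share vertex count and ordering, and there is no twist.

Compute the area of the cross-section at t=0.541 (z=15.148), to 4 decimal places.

Cross-section at t=0.541: each vertex is (1-t)·p0[i] + t·p1[i].
  v1: (1-0.541)·(2.71,1.21) + 0.541·(5.6,4.3) = (4.2735,2.8817)
  v2: (1-0.541)·(1.09,3.72) + 0.541·(2.07,8.9) = (1.6202,6.5224)
  v3: (1-0.541)·(-1.38,3.39) + 0.541·(-2.29,7.42) = (-1.8723,5.5702)
  v4: (1-0.541)·(-4.6,1.02) + 0.541·(-6.07,3.14) = (-5.3953,2.1669)
  v5: (1-0.541)·(-3.76,-2.86) + 0.541·(-5.37,-2.28) = (-4.6310,-2.5462)
  v6: (1-0.541)·(-2.16,-3.4) + 0.541·(-3.1,-3.07) = (-2.6685,-3.2215)
  v7: (1-0.541)·(0.21,-3.58) + 0.541·(0.28,-3.1) = (0.2479,-3.3203)
  v8: (1-0.541)·(3.15,-1.49) + 0.541·(6,-1.05) = (4.6919,-1.2520)
Shoelace sum Σ(x_i·y_{i+1} − x_{i+1}·y_i):
  i=1: 4.2735·6.5224 − 1.6202·2.8817 = +23.2045 (running +23.2045)
  i=2: 1.6202·5.5702 − -1.8723·6.5224 = +21.2367 (running +44.4412)
  i=3: -1.8723·2.1669 − -5.3953·5.5702 = +25.9957 (running +70.4369)
  i=4: -5.3953·-2.5462 − -4.6310·2.1669 = +23.7726 (running +94.2095)
  i=5: -4.6310·-3.2215 − -2.6685·-2.5462 = +8.1240 (running +102.3335)
  i=6: -2.6685·-3.3203 − 0.2479·-3.2215 = +9.6589 (running +111.9924)
  i=7: 0.2479·-1.2520 − 4.6919·-3.3203 = +15.2681 (running +127.2605)
  i=8: 4.6919·2.8817 − 4.2735·-1.2520 = +18.8707 (running +146.1312)
Area = |Σ|/2 = |146.1312|/2 = 73.0656

Area at t=0.541: 73.0656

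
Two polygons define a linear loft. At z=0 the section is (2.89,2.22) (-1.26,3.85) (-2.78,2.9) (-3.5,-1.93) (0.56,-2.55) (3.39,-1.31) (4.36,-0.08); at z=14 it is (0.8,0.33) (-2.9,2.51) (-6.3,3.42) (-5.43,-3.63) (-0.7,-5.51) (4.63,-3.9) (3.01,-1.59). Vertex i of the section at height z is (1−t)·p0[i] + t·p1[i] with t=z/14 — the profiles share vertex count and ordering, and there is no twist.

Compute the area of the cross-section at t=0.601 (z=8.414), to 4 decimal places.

Area at t=0.601: 47.0636

Cross-section at t=0.601: each vertex is (1-t)·p0[i] + t·p1[i].
  v1: (1-0.601)·(2.89,2.22) + 0.601·(0.8,0.33) = (1.6339,1.0841)
  v2: (1-0.601)·(-1.26,3.85) + 0.601·(-2.9,2.51) = (-2.2456,3.0447)
  v3: (1-0.601)·(-2.78,2.9) + 0.601·(-6.3,3.42) = (-4.8955,3.2125)
  v4: (1-0.601)·(-3.5,-1.93) + 0.601·(-5.43,-3.63) = (-4.6599,-2.9517)
  v5: (1-0.601)·(0.56,-2.55) + 0.601·(-0.7,-5.51) = (-0.1973,-4.3290)
  v6: (1-0.601)·(3.39,-1.31) + 0.601·(4.63,-3.9) = (4.1352,-2.8666)
  v7: (1-0.601)·(4.36,-0.08) + 0.601·(3.01,-1.59) = (3.5487,-0.9875)
Shoelace sum Σ(x_i·y_{i+1} − x_{i+1}·y_i):
  i=1: 1.6339·3.0447 − -2.2456·1.0841 = +7.4092 (running +7.4092)
  i=2: -2.2456·3.2125 − -4.8955·3.0447 = +7.6910 (running +15.1003)
  i=3: -4.8955·-2.9517 − -4.6599·3.2125 = +29.4202 (running +44.5205)
  i=4: -4.6599·-4.3290 − -0.1973·-2.9517 = +19.5904 (running +64.1109)
  i=5: -0.1973·-2.8666 − 4.1352·-4.3290 = +18.4668 (running +82.5776)
  i=6: 4.1352·-0.9875 − 3.5487·-2.8666 = +6.0889 (running +88.6666)
  i=7: 3.5487·1.0841 − 1.6339·-0.9875 = +5.4606 (running +94.1272)
Area = |Σ|/2 = |94.1272|/2 = 47.0636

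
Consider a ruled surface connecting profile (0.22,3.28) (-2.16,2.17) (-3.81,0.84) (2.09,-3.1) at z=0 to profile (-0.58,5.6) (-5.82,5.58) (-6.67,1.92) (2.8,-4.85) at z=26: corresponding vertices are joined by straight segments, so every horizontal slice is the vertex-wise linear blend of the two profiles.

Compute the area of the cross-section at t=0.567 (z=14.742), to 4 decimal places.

Cross-section at t=0.567: each vertex is (1-t)·p0[i] + t·p1[i].
  v1: (1-0.567)·(0.22,3.28) + 0.567·(-0.58,5.6) = (-0.2336,4.5954)
  v2: (1-0.567)·(-2.16,2.17) + 0.567·(-5.82,5.58) = (-4.2352,4.1035)
  v3: (1-0.567)·(-3.81,0.84) + 0.567·(-6.67,1.92) = (-5.4316,1.4524)
  v4: (1-0.567)·(2.09,-3.1) + 0.567·(2.8,-4.85) = (2.4926,-4.0922)
Shoelace sum Σ(x_i·y_{i+1} − x_{i+1}·y_i):
  i=1: -0.2336·4.1035 − -4.2352·4.5954 = +18.5041 (running +18.5041)
  i=2: -4.2352·1.4524 − -5.4316·4.1035 = +16.1374 (running +34.6416)
  i=3: -5.4316·-4.0922 − 2.4926·1.4524 = +18.6074 (running +53.2490)
  i=4: 2.4926·4.5954 − -0.2336·-4.0922 = +10.4985 (running +63.7475)
Area = |Σ|/2 = |63.7475|/2 = 31.8737

Area at t=0.567: 31.8737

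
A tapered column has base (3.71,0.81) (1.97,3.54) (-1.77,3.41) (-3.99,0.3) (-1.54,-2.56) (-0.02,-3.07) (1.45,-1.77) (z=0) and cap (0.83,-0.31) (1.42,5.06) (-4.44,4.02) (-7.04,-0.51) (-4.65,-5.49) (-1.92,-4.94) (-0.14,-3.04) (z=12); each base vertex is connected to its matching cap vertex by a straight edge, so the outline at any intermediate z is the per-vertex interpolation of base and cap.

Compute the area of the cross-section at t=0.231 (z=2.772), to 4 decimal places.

Area at t=0.231: 38.2775

Cross-section at t=0.231: each vertex is (1-t)·p0[i] + t·p1[i].
  v1: (1-0.231)·(3.71,0.81) + 0.231·(0.83,-0.31) = (3.0447,0.5513)
  v2: (1-0.231)·(1.97,3.54) + 0.231·(1.42,5.06) = (1.8430,3.8911)
  v3: (1-0.231)·(-1.77,3.41) + 0.231·(-4.44,4.02) = (-2.3868,3.5509)
  v4: (1-0.231)·(-3.99,0.3) + 0.231·(-7.04,-0.51) = (-4.6946,0.1129)
  v5: (1-0.231)·(-1.54,-2.56) + 0.231·(-4.65,-5.49) = (-2.2584,-3.2368)
  v6: (1-0.231)·(-0.02,-3.07) + 0.231·(-1.92,-4.94) = (-0.4589,-3.5020)
  v7: (1-0.231)·(1.45,-1.77) + 0.231·(-0.14,-3.04) = (1.0827,-2.0634)
Shoelace sum Σ(x_i·y_{i+1} − x_{i+1}·y_i):
  i=1: 3.0447·3.8911 − 1.8430·0.5513 = +10.8314 (running +10.8314)
  i=2: 1.8430·3.5509 − -2.3868·3.8911 = +15.8314 (running +26.6627)
  i=3: -2.3868·0.1129 − -4.6946·3.5509 = +16.4005 (running +43.0632)
  i=4: -4.6946·-3.2368 − -2.2584·0.1129 = +15.4504 (running +58.5136)
  i=5: -2.2584·-3.5020 − -0.4589·-3.2368 = +6.4235 (running +64.9371)
  i=6: -0.4589·-2.0634 − 1.0827·-3.5020 = +4.7385 (running +69.6756)
  i=7: 1.0827·0.5513 − 3.0447·-2.0634 = +6.8793 (running +76.5549)
Area = |Σ|/2 = |76.5549|/2 = 38.2775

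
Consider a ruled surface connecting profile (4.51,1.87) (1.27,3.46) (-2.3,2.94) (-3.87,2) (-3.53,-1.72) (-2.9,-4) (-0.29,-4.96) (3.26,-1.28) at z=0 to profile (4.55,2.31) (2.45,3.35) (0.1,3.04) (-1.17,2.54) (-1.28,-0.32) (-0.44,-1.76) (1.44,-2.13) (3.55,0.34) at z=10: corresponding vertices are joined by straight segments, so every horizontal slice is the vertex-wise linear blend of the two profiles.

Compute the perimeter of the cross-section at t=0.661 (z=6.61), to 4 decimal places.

Perimeter at t=0.661: 20.8078

Cross-section at t=0.661: each vertex is (1-t)·p0[i] + t·p1[i].
  v1: (1-0.661)·(4.51,1.87) + 0.661·(4.55,2.31) = (4.5364,2.1608)
  v2: (1-0.661)·(1.27,3.46) + 0.661·(2.45,3.35) = (2.0500,3.3873)
  v3: (1-0.661)·(-2.3,2.94) + 0.661·(0.1,3.04) = (-0.7136,3.0061)
  v4: (1-0.661)·(-3.87,2) + 0.661·(-1.17,2.54) = (-2.0853,2.3569)
  v5: (1-0.661)·(-3.53,-1.72) + 0.661·(-1.28,-0.32) = (-2.0427,-0.7946)
  v6: (1-0.661)·(-2.9,-4) + 0.661·(-0.44,-1.76) = (-1.2739,-2.5194)
  v7: (1-0.661)·(-0.29,-4.96) + 0.661·(1.44,-2.13) = (0.8535,-3.0894)
  v8: (1-0.661)·(3.26,-1.28) + 0.661·(3.55,0.34) = (3.4517,-0.2092)
Perimeter = Σ |v_{i+1} − v_i|:
  edge 1→2: √(-2.4865² + 1.2264²) = 2.7725 (running 2.7725)
  edge 2→3: √(-2.7636² + -0.3812²) = 2.7897 (running 5.5622)
  edge 3→4: √(-1.3717² + -0.6492²) = 1.5176 (running 7.0798)
  edge 4→5: √(0.0425² + -3.1515²) = 3.1518 (running 10.2316)
  edge 5→6: √(0.7688² + -1.7248²) = 1.8884 (running 12.1200)
  edge 6→7: √(2.1275² + -0.5700²) = 2.2025 (running 14.3225)
  edge 7→8: √(2.5982² + 2.8802²) = 3.8789 (running 18.2014)
  edge 8→1: √(1.0847² + 2.3700²) = 2.6065 (running 20.8078)
Perimeter = 20.8078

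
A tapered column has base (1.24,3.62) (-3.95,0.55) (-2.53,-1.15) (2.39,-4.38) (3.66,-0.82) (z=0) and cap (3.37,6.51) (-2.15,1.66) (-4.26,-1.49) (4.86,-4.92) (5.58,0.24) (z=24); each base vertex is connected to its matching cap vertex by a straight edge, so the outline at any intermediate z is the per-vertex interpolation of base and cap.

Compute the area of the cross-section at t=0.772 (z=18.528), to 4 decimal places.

Area at t=0.772: 53.7290

Cross-section at t=0.772: each vertex is (1-t)·p0[i] + t·p1[i].
  v1: (1-0.772)·(1.24,3.62) + 0.772·(3.37,6.51) = (2.8844,5.8511)
  v2: (1-0.772)·(-3.95,0.55) + 0.772·(-2.15,1.66) = (-2.5604,1.4069)
  v3: (1-0.772)·(-2.53,-1.15) + 0.772·(-4.26,-1.49) = (-3.8656,-1.4125)
  v4: (1-0.772)·(2.39,-4.38) + 0.772·(4.86,-4.92) = (4.2968,-4.7969)
  v5: (1-0.772)·(3.66,-0.82) + 0.772·(5.58,0.24) = (5.1422,-0.0017)
Shoelace sum Σ(x_i·y_{i+1} − x_{i+1}·y_i):
  i=1: 2.8844·1.4069 − -2.5604·5.8511 = +19.0392 (running +19.0392)
  i=2: -2.5604·-1.4125 − -3.8656·1.4069 = +9.0550 (running +28.0942)
  i=3: -3.8656·-4.7969 − 4.2968·-1.4125 = +24.6118 (running +52.7060)
  i=4: 4.2968·-0.0017 − 5.1422·-4.7969 = +24.6595 (running +77.3655)
  i=5: 5.1422·5.8511 − 2.8844·-0.0017 = +30.0925 (running +107.4580)
Area = |Σ|/2 = |107.4580|/2 = 53.7290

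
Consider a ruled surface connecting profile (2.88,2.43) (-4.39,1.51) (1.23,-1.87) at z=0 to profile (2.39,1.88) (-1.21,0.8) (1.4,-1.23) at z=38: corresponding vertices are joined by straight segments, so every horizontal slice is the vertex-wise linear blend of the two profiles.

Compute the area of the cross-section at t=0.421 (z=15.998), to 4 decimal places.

Area at t=0.421: 10.1971

Cross-section at t=0.421: each vertex is (1-t)·p0[i] + t·p1[i].
  v1: (1-0.421)·(2.88,2.43) + 0.421·(2.39,1.88) = (2.6737,2.1985)
  v2: (1-0.421)·(-4.39,1.51) + 0.421·(-1.21,0.8) = (-3.0512,1.2111)
  v3: (1-0.421)·(1.23,-1.87) + 0.421·(1.4,-1.23) = (1.3016,-1.6006)
Shoelace sum Σ(x_i·y_{i+1} − x_{i+1}·y_i):
  i=1: 2.6737·1.2111 − -3.0512·2.1985 = +9.9461 (running +9.9461)
  i=2: -3.0512·-1.6006 − 1.3016·1.2111 = +3.3073 (running +13.2534)
  i=3: 1.3016·2.1985 − 2.6737·-1.6006 = +7.1409 (running +20.3943)
Area = |Σ|/2 = |20.3943|/2 = 10.1971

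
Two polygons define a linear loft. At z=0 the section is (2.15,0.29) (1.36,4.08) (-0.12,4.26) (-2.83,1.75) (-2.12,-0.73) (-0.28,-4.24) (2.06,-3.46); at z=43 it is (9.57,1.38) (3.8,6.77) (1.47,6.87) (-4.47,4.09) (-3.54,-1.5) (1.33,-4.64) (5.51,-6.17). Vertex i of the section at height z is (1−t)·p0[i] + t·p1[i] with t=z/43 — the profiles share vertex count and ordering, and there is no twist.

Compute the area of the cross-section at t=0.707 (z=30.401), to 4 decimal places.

Area at t=0.707: 86.3910

Cross-section at t=0.707: each vertex is (1-t)·p0[i] + t·p1[i].
  v1: (1-0.707)·(2.15,0.29) + 0.707·(9.57,1.38) = (7.3959,1.0606)
  v2: (1-0.707)·(1.36,4.08) + 0.707·(3.8,6.77) = (3.0851,5.9818)
  v3: (1-0.707)·(-0.12,4.26) + 0.707·(1.47,6.87) = (1.0041,6.1053)
  v4: (1-0.707)·(-2.83,1.75) + 0.707·(-4.47,4.09) = (-3.9895,3.4044)
  v5: (1-0.707)·(-2.12,-0.73) + 0.707·(-3.54,-1.5) = (-3.1239,-1.2744)
  v6: (1-0.707)·(-0.28,-4.24) + 0.707·(1.33,-4.64) = (0.8583,-4.5228)
  v7: (1-0.707)·(2.06,-3.46) + 0.707·(5.51,-6.17) = (4.4992,-5.3760)
Shoelace sum Σ(x_i·y_{i+1} − x_{i+1}·y_i):
  i=1: 7.3959·5.9818 − 3.0851·1.0606 = +40.9691 (running +40.9691)
  i=2: 3.0851·6.1053 − 1.0041·5.9818 = +12.8287 (running +53.7978)
  i=3: 1.0041·3.4044 − -3.9895·6.1053 = +27.7753 (running +81.5731)
  i=4: -3.9895·-1.2744 − -3.1239·3.4044 = +15.7192 (running +97.2924)
  i=5: -3.1239·-4.5228 − 0.8583·-1.2744 = +15.2227 (running +112.5151)
  i=6: 0.8583·-5.3760 − 4.4992·-4.5228 = +15.7347 (running +128.2498)
  i=7: 4.4992·1.0606 − 7.3959·-5.3760 = +44.5323 (running +172.7821)
Area = |Σ|/2 = |172.7821|/2 = 86.3910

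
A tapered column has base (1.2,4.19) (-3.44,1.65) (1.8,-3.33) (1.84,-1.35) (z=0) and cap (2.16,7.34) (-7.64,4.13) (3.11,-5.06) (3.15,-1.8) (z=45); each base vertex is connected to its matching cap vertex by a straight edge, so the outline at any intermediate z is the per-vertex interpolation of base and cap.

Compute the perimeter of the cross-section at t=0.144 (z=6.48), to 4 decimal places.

Perimeter at t=0.144: 22.4787

Cross-section at t=0.144: each vertex is (1-t)·p0[i] + t·p1[i].
  v1: (1-0.144)·(1.2,4.19) + 0.144·(2.16,7.34) = (1.3382,4.6436)
  v2: (1-0.144)·(-3.44,1.65) + 0.144·(-7.64,4.13) = (-4.0448,2.0071)
  v3: (1-0.144)·(1.8,-3.33) + 0.144·(3.11,-5.06) = (1.9886,-3.5791)
  v4: (1-0.144)·(1.84,-1.35) + 0.144·(3.15,-1.8) = (2.0286,-1.4148)
Perimeter = Σ |v_{i+1} − v_i|:
  edge 1→2: √(-5.3830² + -2.6365²) = 5.9940 (running 5.9940)
  edge 2→3: √(6.0334² + -5.5862²) = 8.2224 (running 14.2164)
  edge 3→4: √(0.0400² + 2.1643²) = 2.1647 (running 16.3811)
  edge 4→1: √(-0.6904² + 6.0584²) = 6.0976 (running 22.4787)
Perimeter = 22.4787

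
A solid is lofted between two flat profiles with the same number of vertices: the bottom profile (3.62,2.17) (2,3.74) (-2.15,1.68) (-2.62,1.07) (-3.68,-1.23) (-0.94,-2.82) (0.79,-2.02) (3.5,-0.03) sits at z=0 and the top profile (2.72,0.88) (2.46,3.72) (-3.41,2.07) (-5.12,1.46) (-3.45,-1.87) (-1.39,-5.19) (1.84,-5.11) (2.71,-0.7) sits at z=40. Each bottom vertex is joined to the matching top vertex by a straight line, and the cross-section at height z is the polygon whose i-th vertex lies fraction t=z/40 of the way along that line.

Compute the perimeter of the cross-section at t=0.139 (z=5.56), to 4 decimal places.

Cross-section at t=0.139: each vertex is (1-t)·p0[i] + t·p1[i].
  v1: (1-0.139)·(3.62,2.17) + 0.139·(2.72,0.88) = (3.4949,1.9907)
  v2: (1-0.139)·(2,3.74) + 0.139·(2.46,3.72) = (2.0639,3.7372)
  v3: (1-0.139)·(-2.15,1.68) + 0.139·(-3.41,2.07) = (-2.3251,1.7342)
  v4: (1-0.139)·(-2.62,1.07) + 0.139·(-5.12,1.46) = (-2.9675,1.1242)
  v5: (1-0.139)·(-3.68,-1.23) + 0.139·(-3.45,-1.87) = (-3.6480,-1.3190)
  v6: (1-0.139)·(-0.94,-2.82) + 0.139·(-1.39,-5.19) = (-1.0025,-3.1494)
  v7: (1-0.139)·(0.79,-2.02) + 0.139·(1.84,-5.11) = (0.9360,-2.4495)
  v8: (1-0.139)·(3.5,-0.03) + 0.139·(2.71,-0.7) = (3.3902,-0.1231)
Perimeter = Σ |v_{i+1} − v_i|:
  edge 1→2: √(-1.4310² + 1.7465²) = 2.2579 (running 2.2579)
  edge 2→3: √(-4.3891² + -2.0030²) = 4.8245 (running 7.0824)
  edge 3→4: √(-0.6424² + -0.6100²) = 0.8858 (running 7.9683)
  edge 4→5: √(-0.6805² + -2.4432²) = 2.5362 (running 10.5044)
  edge 5→6: √(2.6455² + -1.8305²) = 3.2170 (running 13.7214)
  edge 6→7: √(1.9385² + 0.6999²) = 2.0610 (running 15.7824)
  edge 7→8: √(2.4542² + 2.3264²) = 3.3816 (running 19.1641)
  edge 8→1: √(0.1047² + 2.1138²) = 2.1164 (running 21.2805)
Perimeter = 21.2805

Perimeter at t=0.139: 21.2805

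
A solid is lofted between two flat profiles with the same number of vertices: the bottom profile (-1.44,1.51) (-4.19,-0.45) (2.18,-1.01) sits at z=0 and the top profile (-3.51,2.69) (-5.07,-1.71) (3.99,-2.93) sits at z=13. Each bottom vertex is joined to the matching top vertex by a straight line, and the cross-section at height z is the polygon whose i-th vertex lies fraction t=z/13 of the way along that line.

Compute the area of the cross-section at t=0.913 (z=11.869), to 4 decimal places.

Cross-section at t=0.913: each vertex is (1-t)·p0[i] + t·p1[i].
  v1: (1-0.913)·(-1.44,1.51) + 0.913·(-3.51,2.69) = (-3.3299,2.5873)
  v2: (1-0.913)·(-4.19,-0.45) + 0.913·(-5.07,-1.71) = (-4.9934,-1.6004)
  v3: (1-0.913)·(2.18,-1.01) + 0.913·(3.99,-2.93) = (3.8325,-2.7630)
Shoelace sum Σ(x_i·y_{i+1} − x_{i+1}·y_i):
  i=1: -3.3299·-1.6004 − -4.9934·2.5873 = +18.2488 (running +18.2488)
  i=2: -4.9934·-2.7630 − 3.8325·-1.6004 = +19.9302 (running +38.1790)
  i=3: 3.8325·2.5873 − -3.3299·-2.7630 = +0.7157 (running +38.8947)
Area = |Σ|/2 = |38.8947|/2 = 19.4473

Area at t=0.913: 19.4473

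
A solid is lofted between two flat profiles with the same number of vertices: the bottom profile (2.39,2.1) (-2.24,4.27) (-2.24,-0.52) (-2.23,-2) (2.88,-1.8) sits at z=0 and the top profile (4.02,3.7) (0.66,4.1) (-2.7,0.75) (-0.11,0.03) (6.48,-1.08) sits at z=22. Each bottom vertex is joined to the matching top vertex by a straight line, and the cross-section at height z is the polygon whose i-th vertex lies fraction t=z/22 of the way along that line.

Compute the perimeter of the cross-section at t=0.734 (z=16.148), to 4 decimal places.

Perimeter at t=0.734: 21.5724

Cross-section at t=0.734: each vertex is (1-t)·p0[i] + t·p1[i].
  v1: (1-0.734)·(2.39,2.1) + 0.734·(4.02,3.7) = (3.5864,3.2744)
  v2: (1-0.734)·(-2.24,4.27) + 0.734·(0.66,4.1) = (-0.1114,4.1452)
  v3: (1-0.734)·(-2.24,-0.52) + 0.734·(-2.7,0.75) = (-2.5776,0.4122)
  v4: (1-0.734)·(-2.23,-2) + 0.734·(-0.11,0.03) = (-0.6739,-0.5100)
  v5: (1-0.734)·(2.88,-1.8) + 0.734·(6.48,-1.08) = (5.5224,-1.2715)
Perimeter = Σ |v_{i+1} − v_i|:
  edge 1→2: √(-3.6978² + 0.8708²) = 3.7990 (running 3.7990)
  edge 2→3: √(-2.4662² + -3.7330²) = 4.4741 (running 8.2731)
  edge 3→4: √(1.9037² + -0.9222²) = 2.1153 (running 10.3884)
  edge 4→5: √(6.1963² + -0.7615²) = 6.2429 (running 16.6314)
  edge 5→1: √(-1.9360² + 4.5459²) = 4.9410 (running 21.5724)
Perimeter = 21.5724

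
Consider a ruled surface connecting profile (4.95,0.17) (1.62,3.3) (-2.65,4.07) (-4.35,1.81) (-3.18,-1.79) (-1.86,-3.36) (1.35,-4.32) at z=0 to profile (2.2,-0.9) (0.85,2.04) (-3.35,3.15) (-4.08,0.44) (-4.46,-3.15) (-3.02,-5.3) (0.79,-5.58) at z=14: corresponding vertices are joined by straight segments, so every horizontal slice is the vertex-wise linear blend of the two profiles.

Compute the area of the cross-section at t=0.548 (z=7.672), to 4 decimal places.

Area at t=0.548: 46.4914

Cross-section at t=0.548: each vertex is (1-t)·p0[i] + t·p1[i].
  v1: (1-0.548)·(4.95,0.17) + 0.548·(2.2,-0.9) = (3.4430,-0.4164)
  v2: (1-0.548)·(1.62,3.3) + 0.548·(0.85,2.04) = (1.1980,2.6095)
  v3: (1-0.548)·(-2.65,4.07) + 0.548·(-3.35,3.15) = (-3.0336,3.5658)
  v4: (1-0.548)·(-4.35,1.81) + 0.548·(-4.08,0.44) = (-4.2020,1.0592)
  v5: (1-0.548)·(-3.18,-1.79) + 0.548·(-4.46,-3.15) = (-3.8814,-2.5353)
  v6: (1-0.548)·(-1.86,-3.36) + 0.548·(-3.02,-5.3) = (-2.4957,-4.4231)
  v7: (1-0.548)·(1.35,-4.32) + 0.548·(0.79,-5.58) = (1.0431,-5.0105)
Shoelace sum Σ(x_i·y_{i+1} − x_{i+1}·y_i):
  i=1: 3.4430·2.6095 − 1.1980·-0.4164 = +9.4834 (running +9.4834)
  i=2: 1.1980·3.5658 − -3.0336·2.6095 = +12.1883 (running +21.6717)
  i=3: -3.0336·1.0592 − -4.2020·3.5658 = +11.7705 (running +33.4421)
  i=4: -4.2020·-2.5353 − -3.8814·1.0592 = +14.7647 (running +48.2069)
  i=5: -3.8814·-4.4231 − -2.4957·-2.5353 = +10.8408 (running +59.0477)
  i=6: -2.4957·-5.0105 − 1.0431·-4.4231 = +17.1184 (running +76.1661)
  i=7: 1.0431·-0.4164 − 3.4430·-5.0105 = +16.8168 (running +92.9829)
Area = |Σ|/2 = |92.9829|/2 = 46.4914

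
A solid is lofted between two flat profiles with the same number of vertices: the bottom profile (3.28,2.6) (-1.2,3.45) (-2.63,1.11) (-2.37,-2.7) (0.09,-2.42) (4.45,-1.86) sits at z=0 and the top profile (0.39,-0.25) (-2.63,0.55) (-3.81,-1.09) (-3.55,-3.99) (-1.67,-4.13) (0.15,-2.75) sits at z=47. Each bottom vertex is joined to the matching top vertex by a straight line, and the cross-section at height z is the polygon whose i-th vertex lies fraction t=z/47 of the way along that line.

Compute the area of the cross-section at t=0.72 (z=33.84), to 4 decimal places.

Cross-section at t=0.72: each vertex is (1-t)·p0[i] + t·p1[i].
  v1: (1-0.72)·(3.28,2.6) + 0.72·(0.39,-0.25) = (1.1992,0.5480)
  v2: (1-0.72)·(-1.2,3.45) + 0.72·(-2.63,0.55) = (-2.2296,1.3620)
  v3: (1-0.72)·(-2.63,1.11) + 0.72·(-3.81,-1.09) = (-3.4796,-0.4740)
  v4: (1-0.72)·(-2.37,-2.7) + 0.72·(-3.55,-3.99) = (-3.2196,-3.6288)
  v5: (1-0.72)·(0.09,-2.42) + 0.72·(-1.67,-4.13) = (-1.1772,-3.6512)
  v6: (1-0.72)·(4.45,-1.86) + 0.72·(0.15,-2.75) = (1.3540,-2.5008)
Shoelace sum Σ(x_i·y_{i+1} − x_{i+1}·y_i):
  i=1: 1.1992·1.3620 − -2.2296·0.5480 = +2.8551 (running +2.8551)
  i=2: -2.2296·-0.4740 − -3.4796·1.3620 = +5.7960 (running +8.6512)
  i=3: -3.4796·-3.6288 − -3.2196·-0.4740 = +11.1007 (running +19.7519)
  i=4: -3.2196·-3.6512 − -1.1772·-3.6288 = +7.4836 (running +27.2354)
  i=5: -1.1772·-2.5008 − 1.3540·-3.6512 = +7.8877 (running +35.1231)
  i=6: 1.3540·0.5480 − 1.1992·-2.5008 = +3.7410 (running +38.8641)
Area = |Σ|/2 = |38.8641|/2 = 19.4320

Area at t=0.72: 19.4320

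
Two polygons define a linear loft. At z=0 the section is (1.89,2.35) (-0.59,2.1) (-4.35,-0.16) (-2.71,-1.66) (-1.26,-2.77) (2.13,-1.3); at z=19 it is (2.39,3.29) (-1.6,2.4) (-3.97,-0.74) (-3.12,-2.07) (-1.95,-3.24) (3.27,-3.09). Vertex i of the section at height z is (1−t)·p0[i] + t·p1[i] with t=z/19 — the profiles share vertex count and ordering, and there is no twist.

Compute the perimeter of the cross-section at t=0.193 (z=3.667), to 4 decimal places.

Cross-section at t=0.193: each vertex is (1-t)·p0[i] + t·p1[i].
  v1: (1-0.193)·(1.89,2.35) + 0.193·(2.39,3.29) = (1.9865,2.5314)
  v2: (1-0.193)·(-0.59,2.1) + 0.193·(-1.6,2.4) = (-0.7849,2.1579)
  v3: (1-0.193)·(-4.35,-0.16) + 0.193·(-3.97,-0.74) = (-4.2767,-0.2719)
  v4: (1-0.193)·(-2.71,-1.66) + 0.193·(-3.12,-2.07) = (-2.7891,-1.7391)
  v5: (1-0.193)·(-1.26,-2.77) + 0.193·(-1.95,-3.24) = (-1.3932,-2.8607)
  v6: (1-0.193)·(2.13,-1.3) + 0.193·(3.27,-3.09) = (2.3500,-1.6455)
Perimeter = Σ |v_{i+1} − v_i|:
  edge 1→2: √(-2.7714² + -0.3735²) = 2.7965 (running 2.7965)
  edge 2→3: √(-3.4917² + -2.4298²) = 4.2540 (running 7.0505)
  edge 3→4: √(1.4875² + -1.4672²) = 2.0894 (running 9.1398)
  edge 4→5: √(1.3960² + -1.1216²) = 1.7907 (running 10.9305)
  edge 5→6: √(3.7432² + 1.2152²) = 3.9355 (running 14.8660)
  edge 6→1: √(-0.3635² + 4.1769²) = 4.1927 (running 19.0587)
Perimeter = 19.0587

Perimeter at t=0.193: 19.0587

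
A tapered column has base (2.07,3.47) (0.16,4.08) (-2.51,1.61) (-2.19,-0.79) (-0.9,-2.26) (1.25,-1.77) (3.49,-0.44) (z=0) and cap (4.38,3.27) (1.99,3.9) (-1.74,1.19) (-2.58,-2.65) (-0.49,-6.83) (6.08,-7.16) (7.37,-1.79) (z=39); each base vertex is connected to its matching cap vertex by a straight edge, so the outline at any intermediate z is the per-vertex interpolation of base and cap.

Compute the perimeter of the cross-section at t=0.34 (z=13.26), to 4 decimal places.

Perimeter at t=0.34: 23.5686

Cross-section at t=0.34: each vertex is (1-t)·p0[i] + t·p1[i].
  v1: (1-0.34)·(2.07,3.47) + 0.34·(4.38,3.27) = (2.8554,3.4020)
  v2: (1-0.34)·(0.16,4.08) + 0.34·(1.99,3.9) = (0.7822,4.0188)
  v3: (1-0.34)·(-2.51,1.61) + 0.34·(-1.74,1.19) = (-2.2482,1.4672)
  v4: (1-0.34)·(-2.19,-0.79) + 0.34·(-2.58,-2.65) = (-2.3226,-1.4224)
  v5: (1-0.34)·(-0.9,-2.26) + 0.34·(-0.49,-6.83) = (-0.7606,-3.8138)
  v6: (1-0.34)·(1.25,-1.77) + 0.34·(6.08,-7.16) = (2.8922,-3.6026)
  v7: (1-0.34)·(3.49,-0.44) + 0.34·(7.37,-1.79) = (4.8092,-0.8990)
Perimeter = Σ |v_{i+1} − v_i|:
  edge 1→2: √(-2.0732² + 0.6168²) = 2.1630 (running 2.1630)
  edge 2→3: √(-3.0304² + -2.5516²) = 3.9616 (running 6.1246)
  edge 3→4: √(-0.0744² + -2.8896²) = 2.8906 (running 9.0151)
  edge 4→5: √(1.5620² + -2.3914²) = 2.8563 (running 11.8715)
  edge 5→6: √(3.6528² + 0.2112²) = 3.6589 (running 15.5304)
  edge 6→7: √(1.9170² + 2.7036²) = 3.3143 (running 18.8446)
  edge 7→1: √(-1.9538² + 4.3010²) = 4.7240 (running 23.5686)
Perimeter = 23.5686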